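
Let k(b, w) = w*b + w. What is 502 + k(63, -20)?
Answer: -778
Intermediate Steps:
k(b, w) = w + b*w (k(b, w) = b*w + w = w + b*w)
502 + k(63, -20) = 502 - 20*(1 + 63) = 502 - 20*64 = 502 - 1280 = -778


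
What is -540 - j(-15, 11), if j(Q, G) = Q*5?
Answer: -465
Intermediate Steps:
j(Q, G) = 5*Q
-540 - j(-15, 11) = -540 - 5*(-15) = -540 - 1*(-75) = -540 + 75 = -465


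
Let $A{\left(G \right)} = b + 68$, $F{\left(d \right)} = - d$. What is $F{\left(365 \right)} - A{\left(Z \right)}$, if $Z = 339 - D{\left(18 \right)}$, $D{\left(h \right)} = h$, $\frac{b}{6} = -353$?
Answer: $1685$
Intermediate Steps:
$b = -2118$ ($b = 6 \left(-353\right) = -2118$)
$Z = 321$ ($Z = 339 - 18 = 321$)
$A{\left(G \right)} = -2050$ ($A{\left(G \right)} = -2118 + 68 = -2050$)
$F{\left(365 \right)} - A{\left(Z \right)} = \left(-1\right) 365 - -2050 = -365 + 2050 = 1685$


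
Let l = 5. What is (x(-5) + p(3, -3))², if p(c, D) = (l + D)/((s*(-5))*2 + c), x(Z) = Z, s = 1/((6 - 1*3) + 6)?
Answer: 4489/289 ≈ 15.533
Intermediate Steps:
s = ⅑ (s = 1/((6 - 3) + 6) = 1/(3 + 6) = 1/9 = ⅑ ≈ 0.11111)
p(c, D) = (5 + D)/(-10/9 + c) (p(c, D) = (5 + D)/(((⅑)*(-5))*2 + c) = (5 + D)/(-5/9*2 + c) = (5 + D)/(-10/9 + c))
(x(-5) + p(3, -3))² = (-5 + 9*(5 - 3)/(-10 + 9*3))² = (-5 + 9*2/(-10 + 27))² = (-5 + 9*2/17)² = (-5 + 9*(1/17)*2)² = (-5 + 18/17)² = (-67/17)² = 4489/289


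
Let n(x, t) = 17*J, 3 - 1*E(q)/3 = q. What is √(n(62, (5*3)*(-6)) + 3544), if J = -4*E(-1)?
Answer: 2*√682 ≈ 52.230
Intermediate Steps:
E(q) = 9 - 3*q
J = -48 (J = -4*(9 - 3*(-1)) = -4*(9 + 3) = -4*12 = -48)
n(x, t) = -816 (n(x, t) = 17*(-48) = -816)
√(n(62, (5*3)*(-6)) + 3544) = √(-816 + 3544) = √2728 = 2*√682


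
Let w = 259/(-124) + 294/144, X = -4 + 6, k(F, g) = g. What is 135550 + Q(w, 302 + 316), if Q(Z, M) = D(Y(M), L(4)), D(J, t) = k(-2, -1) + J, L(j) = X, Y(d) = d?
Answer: 136167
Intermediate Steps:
X = 2
w = -35/744 (w = 259*(-1/124) + 294*(1/144) = -259/124 + 49/24 = -35/744 ≈ -0.047043)
L(j) = 2
D(J, t) = -1 + J
Q(Z, M) = -1 + M
135550 + Q(w, 302 + 316) = 135550 + (-1 + (302 + 316)) = 135550 + (-1 + 618) = 135550 + 617 = 136167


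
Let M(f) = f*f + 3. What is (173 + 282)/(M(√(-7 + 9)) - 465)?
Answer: -91/92 ≈ -0.98913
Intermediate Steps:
M(f) = 3 + f² (M(f) = f² + 3 = 3 + f²)
(173 + 282)/(M(√(-7 + 9)) - 465) = (173 + 282)/((3 + (√(-7 + 9))²) - 465) = 455/((3 + (√2)²) - 465) = 455/((3 + 2) - 465) = 455/(5 - 465) = 455/(-460) = 455*(-1/460) = -91/92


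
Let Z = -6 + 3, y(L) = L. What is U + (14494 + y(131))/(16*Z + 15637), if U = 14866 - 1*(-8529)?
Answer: 364719280/15589 ≈ 23396.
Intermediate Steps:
Z = -3
U = 23395 (U = 14866 + 8529 = 23395)
U + (14494 + y(131))/(16*Z + 15637) = 23395 + (14494 + 131)/(16*(-3) + 15637) = 23395 + 14625/(-48 + 15637) = 23395 + 14625/15589 = 364719280/15589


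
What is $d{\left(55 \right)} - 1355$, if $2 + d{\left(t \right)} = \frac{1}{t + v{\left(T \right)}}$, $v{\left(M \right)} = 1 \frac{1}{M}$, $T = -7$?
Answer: $- \frac{521081}{384} \approx -1357.0$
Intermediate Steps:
$v{\left(M \right)} = \frac{1}{M}$
$d{\left(t \right)} = -2 + \frac{1}{- \frac{1}{7} + t}$ ($d{\left(t \right)} = -2 + \frac{1}{t + \frac{1}{-7}} = -2 + \frac{1}{t - \frac{1}{7}} = -2 + \frac{1}{- \frac{1}{7} + t}$)
$d{\left(55 \right)} - 1355 = \frac{9 - 770}{-1 + 7 \cdot 55} - 1355 = \frac{9 - 770}{-1 + 385} - 1355 = \frac{1}{384} \left(-761\right) - 1355 = - \frac{761}{384} - 1355 = - \frac{521081}{384}$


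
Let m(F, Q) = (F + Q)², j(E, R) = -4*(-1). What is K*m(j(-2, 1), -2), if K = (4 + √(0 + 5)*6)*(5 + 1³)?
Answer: 96 + 144*√5 ≈ 417.99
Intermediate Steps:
j(E, R) = 4
K = 24 + 36*√5 (K = (4 + √5*6)*(5 + 1) = (4 + 6*√5)*6 = 24 + 36*√5 ≈ 104.50)
K*m(j(-2, 1), -2) = (24 + 36*√5)*(4 - 2)² = (24 + 36*√5)*2² = (24 + 36*√5)*4 = 96 + 144*√5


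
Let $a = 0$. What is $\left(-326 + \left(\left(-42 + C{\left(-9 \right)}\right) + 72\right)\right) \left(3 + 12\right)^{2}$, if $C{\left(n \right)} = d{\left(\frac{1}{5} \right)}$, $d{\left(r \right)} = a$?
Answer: $-66600$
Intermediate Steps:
$d{\left(r \right)} = 0$
$C{\left(n \right)} = 0$
$\left(-326 + \left(\left(-42 + C{\left(-9 \right)}\right) + 72\right)\right) \left(3 + 12\right)^{2} = \left(-326 + \left(\left(-42 + 0\right) + 72\right)\right) \left(3 + 12\right)^{2} = \left(-326 + \left(-42 + 72\right)\right) 15^{2} = \left(-326 + 30\right) 225 = \left(-296\right) 225 = -66600$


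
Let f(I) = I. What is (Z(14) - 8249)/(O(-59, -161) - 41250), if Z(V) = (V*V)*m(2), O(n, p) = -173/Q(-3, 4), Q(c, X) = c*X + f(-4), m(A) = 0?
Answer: 131984/659827 ≈ 0.20003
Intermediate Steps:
Q(c, X) = -4 + X*c (Q(c, X) = c*X - 4 = X*c - 4 = -4 + X*c)
O(n, p) = 173/16 (O(n, p) = -173/(-4 + 4*(-3)) = -173/(-4 - 12) = -173/(-16) = -173*(-1/16) = 173/16)
Z(V) = 0 (Z(V) = (V*V)*0 = V**2*0 = 0)
(Z(14) - 8249)/(O(-59, -161) - 41250) = (0 - 8249)/(173/16 - 41250) = -8249/(-659827/16) = -8249*(-16/659827) = 131984/659827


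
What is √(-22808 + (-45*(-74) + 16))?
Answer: I*√19462 ≈ 139.51*I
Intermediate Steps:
√(-22808 + (-45*(-74) + 16)) = √(-22808 + (3330 + 16)) = √(-22808 + 3346) = √(-19462) = I*√19462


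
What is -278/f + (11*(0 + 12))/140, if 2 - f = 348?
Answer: 10574/6055 ≈ 1.7463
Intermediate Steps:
f = -346 (f = 2 - 1*348 = 2 - 348 = -346)
-278/f + (11*(0 + 12))/140 = -278/(-346) + (11*(0 + 12))/140 = -278*(-1/346) + (11*12)*(1/140) = 139/173 + 132*(1/140) = 139/173 + 33/35 = 10574/6055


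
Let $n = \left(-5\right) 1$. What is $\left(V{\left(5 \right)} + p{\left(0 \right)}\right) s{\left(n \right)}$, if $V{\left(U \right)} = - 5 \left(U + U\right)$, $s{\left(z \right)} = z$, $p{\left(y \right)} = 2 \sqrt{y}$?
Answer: $250$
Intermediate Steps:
$n = -5$
$V{\left(U \right)} = - 10 U$ ($V{\left(U \right)} = - 5 \cdot 2 U = - 10 U$)
$\left(V{\left(5 \right)} + p{\left(0 \right)}\right) s{\left(n \right)} = \left(\left(-10\right) 5 + 2 \sqrt{0}\right) \left(-5\right) = \left(-50 + 2 \cdot 0\right) \left(-5\right) = \left(-50 + 0\right) \left(-5\right) = \left(-50\right) \left(-5\right) = 250$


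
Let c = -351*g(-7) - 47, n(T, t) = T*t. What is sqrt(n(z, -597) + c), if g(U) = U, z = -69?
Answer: sqrt(43603) ≈ 208.81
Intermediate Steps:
c = 2410 (c = -351*(-7) - 47 = 2457 - 47 = 2410)
sqrt(n(z, -597) + c) = sqrt(-69*(-597) + 2410) = sqrt(41193 + 2410) = sqrt(43603)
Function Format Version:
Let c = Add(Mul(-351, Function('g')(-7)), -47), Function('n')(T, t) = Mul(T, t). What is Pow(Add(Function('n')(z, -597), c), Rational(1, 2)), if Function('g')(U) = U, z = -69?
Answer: Pow(43603, Rational(1, 2)) ≈ 208.81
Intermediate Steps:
c = 2410 (c = Add(Mul(-351, -7), -47) = Add(2457, -47) = 2410)
Pow(Add(Function('n')(z, -597), c), Rational(1, 2)) = Pow(Add(Mul(-69, -597), 2410), Rational(1, 2)) = Pow(Add(41193, 2410), Rational(1, 2)) = Pow(43603, Rational(1, 2))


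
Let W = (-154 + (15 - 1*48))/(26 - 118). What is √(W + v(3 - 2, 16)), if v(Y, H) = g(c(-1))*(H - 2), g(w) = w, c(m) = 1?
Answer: 5*√1357/46 ≈ 4.0041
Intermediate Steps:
v(Y, H) = -2 + H (v(Y, H) = 1*(H - 2) = 1*(-2 + H) = -2 + H)
W = 187/92 (W = (-154 + (15 - 48))/(-92) = (-154 - 33)*(-1/92) = -187*(-1/92) = 187/92 ≈ 2.0326)
√(W + v(3 - 2, 16)) = √(187/92 + (-2 + 16)) = √(187/92 + 14) = √(1475/92) = 5*√1357/46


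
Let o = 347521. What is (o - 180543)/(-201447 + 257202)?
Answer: 23854/7965 ≈ 2.9949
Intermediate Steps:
(o - 180543)/(-201447 + 257202) = (347521 - 180543)/(-201447 + 257202) = 166978/55755 = 166978*(1/55755) = 23854/7965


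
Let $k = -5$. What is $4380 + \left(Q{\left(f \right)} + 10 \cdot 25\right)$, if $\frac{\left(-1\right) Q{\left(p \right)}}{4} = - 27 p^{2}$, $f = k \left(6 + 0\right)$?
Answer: $101830$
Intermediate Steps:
$f = -30$ ($f = - 5 \left(6 + 0\right) = \left(-5\right) 6 = -30$)
$Q{\left(p \right)} = 108 p^{2}$ ($Q{\left(p \right)} = - 4 \left(- 27 p^{2}\right) = 108 p^{2}$)
$4380 + \left(Q{\left(f \right)} + 10 \cdot 25\right) = 4380 + \left(108 \left(-30\right)^{2} + 10 \cdot 25\right) = 4380 + \left(108 \cdot 900 + 250\right) = 4380 + \left(97200 + 250\right) = 4380 + 97450 = 101830$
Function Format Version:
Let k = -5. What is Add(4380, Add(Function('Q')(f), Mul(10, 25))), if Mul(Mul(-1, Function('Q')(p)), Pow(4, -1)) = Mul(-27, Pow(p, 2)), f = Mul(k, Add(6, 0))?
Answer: 101830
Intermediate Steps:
f = -30 (f = Mul(-5, Add(6, 0)) = Mul(-5, 6) = -30)
Function('Q')(p) = Mul(108, Pow(p, 2)) (Function('Q')(p) = Mul(-4, Mul(-27, Pow(p, 2))) = Mul(108, Pow(p, 2)))
Add(4380, Add(Function('Q')(f), Mul(10, 25))) = Add(4380, Add(Mul(108, Pow(-30, 2)), Mul(10, 25))) = Add(4380, Add(Mul(108, 900), 250)) = Add(4380, Add(97200, 250)) = Add(4380, 97450) = 101830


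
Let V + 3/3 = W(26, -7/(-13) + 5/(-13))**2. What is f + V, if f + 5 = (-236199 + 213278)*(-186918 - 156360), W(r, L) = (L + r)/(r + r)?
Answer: 224725803196177/28561 ≈ 7.8683e+9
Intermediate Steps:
W(r, L) = (L + r)/(2*r) (W(r, L) = (L + r)/((2*r)) = (L + r)*(1/(2*r)) = (L + r)/(2*r))
f = 7868275033 (f = -5 + (-236199 + 213278)*(-186918 - 156360) = -5 - 22921*(-343278) = -5 + 7868275038 = 7868275033)
V = -21336/28561 (V = -1 + ((1/2)*((-7/(-13) + 5/(-13)) + 26)/26)**2 = -1 + ((1/2)*(1/26)*((-7*(-1/13) + 5*(-1/13)) + 26))**2 = -1 + ((1/2)*(1/26)*((7/13 - 5/13) + 26))**2 = -1 + ((1/2)*(1/26)*(2/13 + 26))**2 = -1 + ((1/2)*(1/26)*(340/13))**2 = -1 + (85/169)**2 = -1 + 7225/28561 = -21336/28561 ≈ -0.74703)
f + V = 7868275033 - 21336/28561 = 224725803196177/28561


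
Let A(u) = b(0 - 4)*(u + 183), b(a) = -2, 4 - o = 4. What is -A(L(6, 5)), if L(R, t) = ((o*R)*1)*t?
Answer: 366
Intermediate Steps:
o = 0 (o = 4 - 1*4 = 4 - 4 = 0)
L(R, t) = 0 (L(R, t) = ((0*R)*1)*t = (0*1)*t = 0*t = 0)
A(u) = -366 - 2*u (A(u) = -2*(u + 183) = -2*(183 + u) = -366 - 2*u)
-A(L(6, 5)) = -(-366 - 2*0) = -(-366 + 0) = -1*(-366) = 366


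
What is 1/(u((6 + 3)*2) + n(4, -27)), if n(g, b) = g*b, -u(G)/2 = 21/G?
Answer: -3/331 ≈ -0.0090634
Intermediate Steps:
u(G) = -42/G
n(g, b) = b*g
1/(u((6 + 3)*2) + n(4, -27)) = 1/(-42*1/(2*(6 + 3)) - 27*4) = 1/(-42/(9*2) - 108) = 1/(-42/18 - 108) = 1/(-42*1/18 - 108) = 1/(-7/3 - 108) = 1/(-331/3) = -3/331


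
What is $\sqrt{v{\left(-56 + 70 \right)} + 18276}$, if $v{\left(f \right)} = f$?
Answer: $\sqrt{18290} \approx 135.24$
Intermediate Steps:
$\sqrt{v{\left(-56 + 70 \right)} + 18276} = \sqrt{\left(-56 + 70\right) + 18276} = \sqrt{14 + 18276} = \sqrt{18290}$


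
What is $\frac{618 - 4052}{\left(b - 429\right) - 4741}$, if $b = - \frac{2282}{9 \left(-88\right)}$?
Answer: $\frac{1359864}{2046179} \approx 0.66459$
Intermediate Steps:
$b = \frac{1141}{396}$ ($b = - \frac{2282}{-792} = \left(-2282\right) \left(- \frac{1}{792}\right) = \frac{1141}{396} \approx 2.8813$)
$\frac{618 - 4052}{\left(b - 429\right) - 4741} = \frac{618 - 4052}{\left(\frac{1141}{396} - 429\right) - 4741} = - \frac{3434}{\left(\frac{1141}{396} - 429\right) - 4741} = - \frac{3434}{- \frac{168743}{396} - 4741} = - \frac{3434}{- \frac{2046179}{396}} = \left(-3434\right) \left(- \frac{396}{2046179}\right) = \frac{1359864}{2046179}$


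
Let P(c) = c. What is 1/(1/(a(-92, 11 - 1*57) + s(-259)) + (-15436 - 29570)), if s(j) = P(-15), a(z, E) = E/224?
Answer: -1703/76645330 ≈ -2.2219e-5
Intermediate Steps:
a(z, E) = E/224 (a(z, E) = E*(1/224) = E/224)
s(j) = -15
1/(1/(a(-92, 11 - 1*57) + s(-259)) + (-15436 - 29570)) = 1/(1/((11 - 1*57)/224 - 15) + (-15436 - 29570)) = 1/(1/((11 - 57)/224 - 15) - 45006) = 1/(1/((1/224)*(-46) - 15) - 45006) = 1/(1/(-23/112 - 15) - 45006) = 1/(1/(-1703/112) - 45006) = 1/(-112/1703 - 45006) = 1/(-76645330/1703) = -1703/76645330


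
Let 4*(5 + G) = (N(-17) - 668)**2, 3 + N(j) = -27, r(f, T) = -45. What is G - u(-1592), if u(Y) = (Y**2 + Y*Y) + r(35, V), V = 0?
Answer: -4947087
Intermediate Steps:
u(Y) = -45 + 2*Y**2 (u(Y) = (Y**2 + Y*Y) - 45 = (Y**2 + Y**2) - 45 = 2*Y**2 - 45 = -45 + 2*Y**2)
N(j) = -30 (N(j) = -3 - 27 = -30)
G = 121796 (G = -5 + (-30 - 668)**2/4 = -5 + (1/4)*(-698)**2 = -5 + (1/4)*487204 = -5 + 121801 = 121796)
G - u(-1592) = 121796 - (-45 + 2*(-1592)**2) = 121796 - (-45 + 2*2534464) = 121796 - (-45 + 5068928) = 121796 - 1*5068883 = 121796 - 5068883 = -4947087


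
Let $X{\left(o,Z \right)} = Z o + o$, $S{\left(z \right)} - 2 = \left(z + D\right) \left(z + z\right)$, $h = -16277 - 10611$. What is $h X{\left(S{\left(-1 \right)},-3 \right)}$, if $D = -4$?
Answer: $645312$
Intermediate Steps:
$h = -26888$ ($h = -16277 - 10611 = -26888$)
$S{\left(z \right)} = 2 + 2 z \left(-4 + z\right)$ ($S{\left(z \right)} = 2 + \left(z - 4\right) \left(z + z\right) = 2 + \left(-4 + z\right) 2 z = 2 + 2 z \left(-4 + z\right)$)
$X{\left(o,Z \right)} = o + Z o$
$h X{\left(S{\left(-1 \right)},-3 \right)} = - 26888 \left(2 - -8 + 2 \left(-1\right)^{2}\right) \left(1 - 3\right) = - 26888 \left(2 + 8 + 2 \cdot 1\right) \left(-2\right) = - 26888 \left(2 + 8 + 2\right) \left(-2\right) = - 26888 \cdot 12 \left(-2\right) = \left(-26888\right) \left(-24\right) = 645312$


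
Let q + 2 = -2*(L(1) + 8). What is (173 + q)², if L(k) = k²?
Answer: 23409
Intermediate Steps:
q = -20 (q = -2 - 2*(1² + 8) = -2 - 2*(1 + 8) = -2 - 2*9 = -2 - 18 = -20)
(173 + q)² = (173 - 20)² = 153² = 23409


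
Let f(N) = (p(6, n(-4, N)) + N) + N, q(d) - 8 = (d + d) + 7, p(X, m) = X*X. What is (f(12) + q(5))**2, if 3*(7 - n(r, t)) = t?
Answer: 7225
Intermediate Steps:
n(r, t) = 7 - t/3
p(X, m) = X**2
q(d) = 15 + 2*d (q(d) = 8 + ((d + d) + 7) = 8 + (2*d + 7) = 8 + (7 + 2*d) = 15 + 2*d)
f(N) = 36 + 2*N (f(N) = (6**2 + N) + N = (36 + N) + N = 36 + 2*N)
(f(12) + q(5))**2 = ((36 + 2*12) + (15 + 2*5))**2 = ((36 + 24) + (15 + 10))**2 = (60 + 25)**2 = 85**2 = 7225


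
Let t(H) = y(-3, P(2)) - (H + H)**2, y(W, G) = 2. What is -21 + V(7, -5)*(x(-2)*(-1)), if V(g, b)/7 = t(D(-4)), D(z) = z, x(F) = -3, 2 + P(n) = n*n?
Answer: -1323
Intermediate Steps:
P(n) = -2 + n**2 (P(n) = -2 + n*n = -2 + n**2)
t(H) = 2 - 4*H**2 (t(H) = 2 - (H + H)**2 = 2 - (2*H)**2 = 2 - 4*H**2)
V(g, b) = -434 (V(g, b) = 7*(2 - 4*(-4)**2) = 7*(2 - 4*16) = 7*(2 - 64) = 7*(-62) = -434)
-21 + V(7, -5)*(x(-2)*(-1)) = -21 - (-1302)*(-1) = -21 - 434*3 = -21 - 1302 = -1323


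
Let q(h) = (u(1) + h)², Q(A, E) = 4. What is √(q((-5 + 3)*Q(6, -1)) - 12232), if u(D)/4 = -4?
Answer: 2*I*√2914 ≈ 107.96*I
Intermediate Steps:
u(D) = -16 (u(D) = 4*(-4) = -16)
q(h) = (-16 + h)²
√(q((-5 + 3)*Q(6, -1)) - 12232) = √((-16 + (-5 + 3)*4)² - 12232) = √((-16 - 2*4)² - 12232) = √((-16 - 8)² - 12232) = √((-24)² - 12232) = √(576 - 12232) = √(-11656) = 2*I*√2914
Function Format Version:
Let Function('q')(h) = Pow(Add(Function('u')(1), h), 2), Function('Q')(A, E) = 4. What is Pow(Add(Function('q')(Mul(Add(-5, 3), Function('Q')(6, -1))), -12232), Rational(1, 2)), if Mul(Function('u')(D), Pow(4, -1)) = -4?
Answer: Mul(2, I, Pow(2914, Rational(1, 2))) ≈ Mul(107.96, I)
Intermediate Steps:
Function('u')(D) = -16 (Function('u')(D) = Mul(4, -4) = -16)
Function('q')(h) = Pow(Add(-16, h), 2)
Pow(Add(Function('q')(Mul(Add(-5, 3), Function('Q')(6, -1))), -12232), Rational(1, 2)) = Pow(Add(Pow(Add(-16, Mul(Add(-5, 3), 4)), 2), -12232), Rational(1, 2)) = Pow(Add(Pow(Add(-16, Mul(-2, 4)), 2), -12232), Rational(1, 2)) = Pow(Add(Pow(Add(-16, -8), 2), -12232), Rational(1, 2)) = Pow(Add(Pow(-24, 2), -12232), Rational(1, 2)) = Pow(Add(576, -12232), Rational(1, 2)) = Pow(-11656, Rational(1, 2)) = Mul(2, I, Pow(2914, Rational(1, 2)))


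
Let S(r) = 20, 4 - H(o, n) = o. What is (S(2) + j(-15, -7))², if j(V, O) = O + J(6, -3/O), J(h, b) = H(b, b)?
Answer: 13456/49 ≈ 274.61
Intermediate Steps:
H(o, n) = 4 - o
J(h, b) = 4 - b
j(V, O) = 4 + O + 3/O (j(V, O) = O + (4 - (-3)/O) = O + (4 + 3/O) = 4 + O + 3/O)
(S(2) + j(-15, -7))² = (20 + (4 - 7 + 3/(-7)))² = (20 + (4 - 7 + 3*(-⅐)))² = (20 + (4 - 7 - 3/7))² = (20 - 24/7)² = (116/7)² = 13456/49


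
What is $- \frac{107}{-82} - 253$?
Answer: $- \frac{20639}{82} \approx -251.7$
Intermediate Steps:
$- \frac{107}{-82} - 253 = \left(-107\right) \left(- \frac{1}{82}\right) - 253 = \frac{107}{82} - 253 = - \frac{20639}{82}$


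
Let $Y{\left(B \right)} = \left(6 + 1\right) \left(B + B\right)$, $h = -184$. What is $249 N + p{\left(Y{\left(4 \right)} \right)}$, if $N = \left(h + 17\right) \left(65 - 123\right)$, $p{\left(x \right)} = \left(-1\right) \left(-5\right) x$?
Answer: $2412094$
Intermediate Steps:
$Y{\left(B \right)} = 14 B$ ($Y{\left(B \right)} = 7 \cdot 2 B = 14 B$)
$p{\left(x \right)} = 5 x$
$N = 9686$ ($N = \left(-184 + 17\right) \left(65 - 123\right) = \left(-167\right) \left(-58\right) = 9686$)
$249 N + p{\left(Y{\left(4 \right)} \right)} = 249 \cdot 9686 + 5 \cdot 14 \cdot 4 = 2411814 + 5 \cdot 56 = 2411814 + 280 = 2412094$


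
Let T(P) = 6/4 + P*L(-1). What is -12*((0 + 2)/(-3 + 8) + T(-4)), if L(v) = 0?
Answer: -114/5 ≈ -22.800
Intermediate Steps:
T(P) = 3/2 (T(P) = 6/4 + P*0 = 6*(¼) + 0 = 3/2 + 0 = 3/2)
-12*((0 + 2)/(-3 + 8) + T(-4)) = -12*((0 + 2)/(-3 + 8) + 3/2) = -12*(2/5 + 3/2) = -12*(2*(⅕) + 3/2) = -12*(⅖ + 3/2) = -12*19/10 = -114/5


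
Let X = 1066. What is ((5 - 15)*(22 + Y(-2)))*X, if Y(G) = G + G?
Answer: -191880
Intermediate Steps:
Y(G) = 2*G
((5 - 15)*(22 + Y(-2)))*X = ((5 - 15)*(22 + 2*(-2)))*1066 = -10*(22 - 4)*1066 = -10*18*1066 = -180*1066 = -191880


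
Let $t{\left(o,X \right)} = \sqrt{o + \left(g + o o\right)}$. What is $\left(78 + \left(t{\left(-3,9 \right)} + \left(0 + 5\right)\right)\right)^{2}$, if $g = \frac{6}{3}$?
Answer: $6897 + 332 \sqrt{2} \approx 7366.5$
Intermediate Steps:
$g = 2$ ($g = 6 \cdot \frac{1}{3} = 2$)
$t{\left(o,X \right)} = \sqrt{2 + o + o^{2}}$ ($t{\left(o,X \right)} = \sqrt{o + \left(2 + o o\right)} = \sqrt{o + \left(2 + o^{2}\right)} = \sqrt{2 + o + o^{2}}$)
$\left(78 + \left(t{\left(-3,9 \right)} + \left(0 + 5\right)\right)\right)^{2} = \left(78 + \left(\sqrt{2 - 3 + \left(-3\right)^{2}} + \left(0 + 5\right)\right)\right)^{2} = \left(78 + \left(\sqrt{2 - 3 + 9} + 5\right)\right)^{2} = \left(78 + \left(\sqrt{8} + 5\right)\right)^{2} = \left(78 + \left(2 \sqrt{2} + 5\right)\right)^{2} = \left(78 + \left(5 + 2 \sqrt{2}\right)\right)^{2} = \left(83 + 2 \sqrt{2}\right)^{2}$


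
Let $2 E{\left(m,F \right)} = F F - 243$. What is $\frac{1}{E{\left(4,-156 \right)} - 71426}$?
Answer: $- \frac{2}{118759} \approx -1.6841 \cdot 10^{-5}$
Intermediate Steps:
$E{\left(m,F \right)} = - \frac{243}{2} + \frac{F^{2}}{2}$ ($E{\left(m,F \right)} = \frac{F F - 243}{2} = \frac{F^{2} - 243}{2} = \frac{-243 + F^{2}}{2} = - \frac{243}{2} + \frac{F^{2}}{2}$)
$\frac{1}{E{\left(4,-156 \right)} - 71426} = \frac{1}{\left(- \frac{243}{2} + \frac{\left(-156\right)^{2}}{2}\right) - 71426} = \frac{1}{\left(- \frac{243}{2} + \frac{1}{2} \cdot 24336\right) - 71426} = \frac{1}{\left(- \frac{243}{2} + 12168\right) - 71426} = \frac{1}{\frac{24093}{2} - 71426} = \frac{1}{- \frac{118759}{2}} = - \frac{2}{118759}$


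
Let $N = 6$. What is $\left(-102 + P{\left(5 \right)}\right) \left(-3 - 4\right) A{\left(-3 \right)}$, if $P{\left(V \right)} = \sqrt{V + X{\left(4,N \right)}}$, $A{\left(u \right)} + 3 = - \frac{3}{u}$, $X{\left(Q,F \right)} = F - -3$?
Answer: $-1428 + 14 \sqrt{14} \approx -1375.6$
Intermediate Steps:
$X{\left(Q,F \right)} = 3 + F$ ($X{\left(Q,F \right)} = F + 3 = 3 + F$)
$A{\left(u \right)} = -3 - \frac{3}{u}$
$P{\left(V \right)} = \sqrt{9 + V}$ ($P{\left(V \right)} = \sqrt{V + \left(3 + 6\right)} = \sqrt{V + 9} = \sqrt{9 + V}$)
$\left(-102 + P{\left(5 \right)}\right) \left(-3 - 4\right) A{\left(-3 \right)} = \left(-102 + \sqrt{9 + 5}\right) \left(-3 - 4\right) \left(-3 - \frac{3}{-3}\right) = \left(-102 + \sqrt{14}\right) \left(- 7 \left(-3 - -1\right)\right) = \left(-102 + \sqrt{14}\right) \left(- 7 \left(-3 + 1\right)\right) = \left(-102 + \sqrt{14}\right) \left(\left(-7\right) \left(-2\right)\right) = \left(-102 + \sqrt{14}\right) 14 = -1428 + 14 \sqrt{14}$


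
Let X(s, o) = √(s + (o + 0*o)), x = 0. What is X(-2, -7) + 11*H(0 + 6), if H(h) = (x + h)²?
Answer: 396 + 3*I ≈ 396.0 + 3.0*I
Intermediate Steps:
X(s, o) = √(o + s) (X(s, o) = √(s + (o + 0)) = √(s + o) = √(o + s))
H(h) = h² (H(h) = (0 + h)² = h²)
X(-2, -7) + 11*H(0 + 6) = √(-7 - 2) + 11*(0 + 6)² = √(-9) + 11*6² = 3*I + 11*36 = 3*I + 396 = 396 + 3*I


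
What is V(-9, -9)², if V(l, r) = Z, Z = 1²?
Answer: 1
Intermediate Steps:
Z = 1
V(l, r) = 1
V(-9, -9)² = 1² = 1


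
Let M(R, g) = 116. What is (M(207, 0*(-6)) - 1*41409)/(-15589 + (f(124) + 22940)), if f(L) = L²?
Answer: -41293/22727 ≈ -1.8169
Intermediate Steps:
(M(207, 0*(-6)) - 1*41409)/(-15589 + (f(124) + 22940)) = (116 - 1*41409)/(-15589 + (124² + 22940)) = (116 - 41409)/(-15589 + (15376 + 22940)) = -41293/(-15589 + 38316) = -41293/22727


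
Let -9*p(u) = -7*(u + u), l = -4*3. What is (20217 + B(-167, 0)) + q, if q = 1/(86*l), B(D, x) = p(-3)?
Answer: 20859127/1032 ≈ 20212.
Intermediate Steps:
l = -12
p(u) = 14*u/9 (p(u) = -(-7)*(u + u)/9 = -(-7)*2*u/9 = -(-14)*u/9 = 14*u/9)
B(D, x) = -14/3 (B(D, x) = (14/9)*(-3) = -14/3)
q = -1/1032 (q = 1/(86*(-12)) = 1/(-1032) = -1/1032 ≈ -0.00096899)
(20217 + B(-167, 0)) + q = (20217 - 14/3) - 1/1032 = 60637/3 - 1/1032 = 20859127/1032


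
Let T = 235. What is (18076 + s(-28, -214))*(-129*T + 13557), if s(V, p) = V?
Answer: -302448384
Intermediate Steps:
(18076 + s(-28, -214))*(-129*T + 13557) = (18076 - 28)*(-129*235 + 13557) = 18048*(-30315 + 13557) = 18048*(-16758) = -302448384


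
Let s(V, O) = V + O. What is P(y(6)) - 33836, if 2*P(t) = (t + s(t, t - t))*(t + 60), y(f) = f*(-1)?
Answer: -34160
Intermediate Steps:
s(V, O) = O + V
y(f) = -f
P(t) = t*(60 + t) (P(t) = ((t + ((t - t) + t))*(t + 60))/2 = ((t + (0 + t))*(60 + t))/2 = ((t + t)*(60 + t))/2 = ((2*t)*(60 + t))/2 = (2*t*(60 + t))/2 = t*(60 + t))
P(y(6)) - 33836 = (-1*6)*(60 - 1*6) - 33836 = -6*(60 - 6) - 33836 = -6*54 - 33836 = -324 - 33836 = -34160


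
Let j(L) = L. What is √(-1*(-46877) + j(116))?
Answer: √46993 ≈ 216.78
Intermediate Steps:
√(-1*(-46877) + j(116)) = √(-1*(-46877) + 116) = √(46877 + 116) = √46993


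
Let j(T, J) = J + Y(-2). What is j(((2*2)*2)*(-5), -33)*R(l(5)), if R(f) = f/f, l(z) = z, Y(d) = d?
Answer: -35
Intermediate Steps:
R(f) = 1
j(T, J) = -2 + J (j(T, J) = J - 2 = -2 + J)
j(((2*2)*2)*(-5), -33)*R(l(5)) = (-2 - 33)*1 = -35*1 = -35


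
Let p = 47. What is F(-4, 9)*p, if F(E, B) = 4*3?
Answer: 564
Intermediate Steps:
F(E, B) = 12
F(-4, 9)*p = 12*47 = 564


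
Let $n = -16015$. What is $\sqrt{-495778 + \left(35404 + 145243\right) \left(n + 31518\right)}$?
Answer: $9 \sqrt{34568823} \approx 52916.0$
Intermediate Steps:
$\sqrt{-495778 + \left(35404 + 145243\right) \left(n + 31518\right)} = \sqrt{-495778 + \left(35404 + 145243\right) \left(-16015 + 31518\right)} = \sqrt{-495778 + 180647 \cdot 15503} = \sqrt{-495778 + 2800570441} = \sqrt{2800074663} = 9 \sqrt{34568823}$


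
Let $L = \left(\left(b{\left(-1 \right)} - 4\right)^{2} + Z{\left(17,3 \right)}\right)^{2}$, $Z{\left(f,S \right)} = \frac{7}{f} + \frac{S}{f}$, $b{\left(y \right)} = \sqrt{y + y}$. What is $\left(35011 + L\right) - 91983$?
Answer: $- \frac{16440396}{289} - \frac{3968 i \sqrt{2}}{17} \approx -56887.0 - 330.09 i$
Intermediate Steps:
$b{\left(y \right)} = \sqrt{2} \sqrt{y}$ ($b{\left(y \right)} = \sqrt{2 y} = \sqrt{2} \sqrt{y}$)
$L = \left(\frac{10}{17} + \left(-4 + i \sqrt{2}\right)^{2}\right)^{2}$ ($L = \left(\left(\sqrt{2} \sqrt{-1} - 4\right)^{2} + \frac{7 + 3}{17}\right)^{2} = \left(\left(\sqrt{2} i - 4\right)^{2} + \frac{1}{17} \cdot 10\right)^{2} = \left(\left(i \sqrt{2} - 4\right)^{2} + \frac{10}{17}\right)^{2} = \left(\left(-4 + i \sqrt{2}\right)^{2} + \frac{10}{17}\right)^{2} = \left(\frac{10}{17} + \left(-4 + i \sqrt{2}\right)^{2}\right)^{2} \approx 84.817 - 330.09 i$)
$\left(35011 + L\right) - 91983 = \left(35011 + \left(\frac{24512}{289} - \frac{3968 i \sqrt{2}}{17}\right)\right) - 91983 = \left(\frac{10142691}{289} - \frac{3968 i \sqrt{2}}{17}\right) - 91983 = - \frac{16440396}{289} - \frac{3968 i \sqrt{2}}{17}$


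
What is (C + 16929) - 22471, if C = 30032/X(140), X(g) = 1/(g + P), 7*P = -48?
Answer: 27951030/7 ≈ 3.9930e+6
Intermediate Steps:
P = -48/7 (P = (1/7)*(-48) = -48/7 ≈ -6.8571)
X(g) = 1/(-48/7 + g) (X(g) = 1/(g - 48/7) = 1/(-48/7 + g))
C = 27989824/7 (C = 30032/((7/(-48 + 7*140))) = 30032/((7/(-48 + 980))) = 30032/((7/932)) = 30032/((7*(1/932))) = 30032/(7/932) = 30032*(932/7) = 27989824/7 ≈ 3.9985e+6)
(C + 16929) - 22471 = (27989824/7 + 16929) - 22471 = 28108327/7 - 22471 = 27951030/7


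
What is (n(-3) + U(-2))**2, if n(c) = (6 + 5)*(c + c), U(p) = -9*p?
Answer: 2304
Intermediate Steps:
n(c) = 22*c (n(c) = 11*(2*c) = 22*c)
(n(-3) + U(-2))**2 = (22*(-3) - 9*(-2))**2 = (-66 + 18)**2 = (-48)**2 = 2304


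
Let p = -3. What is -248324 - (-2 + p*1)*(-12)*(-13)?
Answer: -247544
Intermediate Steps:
-248324 - (-2 + p*1)*(-12)*(-13) = -248324 - (-2 - 3*1)*(-12)*(-13) = -248324 - (-2 - 3)*(-12)*(-13) = -248324 - (-5*(-12))*(-13) = -248324 - 60*(-13) = -248324 - 1*(-780) = -248324 + 780 = -247544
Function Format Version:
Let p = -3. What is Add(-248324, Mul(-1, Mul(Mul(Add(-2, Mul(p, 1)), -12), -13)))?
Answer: -247544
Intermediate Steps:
Add(-248324, Mul(-1, Mul(Mul(Add(-2, Mul(p, 1)), -12), -13))) = Add(-248324, Mul(-1, Mul(Mul(Add(-2, Mul(-3, 1)), -12), -13))) = Add(-248324, Mul(-1, Mul(Mul(Add(-2, -3), -12), -13))) = Add(-248324, Mul(-1, Mul(Mul(-5, -12), -13))) = Add(-248324, Mul(-1, Mul(60, -13))) = Add(-248324, Mul(-1, -780)) = Add(-248324, 780) = -247544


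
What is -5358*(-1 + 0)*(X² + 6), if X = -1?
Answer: 37506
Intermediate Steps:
-5358*(-1 + 0)*(X² + 6) = -5358*(-1 + 0)*((-1)² + 6) = -(-5358)*(1 + 6) = -(-5358)*7 = -5358*(-7) = 37506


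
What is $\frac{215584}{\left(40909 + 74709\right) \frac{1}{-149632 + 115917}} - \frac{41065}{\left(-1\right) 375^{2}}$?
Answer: $- \frac{102211604964683}{1625878125} \approx -62866.0$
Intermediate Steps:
$\frac{215584}{\left(40909 + 74709\right) \frac{1}{-149632 + 115917}} - \frac{41065}{\left(-1\right) 375^{2}} = \frac{215584}{115618 \frac{1}{-33715}} - \frac{41065}{\left(-1\right) 140625} = \frac{215584}{115618 \left(- \frac{1}{33715}\right)} - \frac{41065}{-140625} = \frac{215584}{- \frac{115618}{33715}} - - \frac{8213}{28125} = 215584 \left(- \frac{33715}{115618}\right) + \frac{8213}{28125} = - \frac{3634207280}{57809} + \frac{8213}{28125} = - \frac{102211604964683}{1625878125}$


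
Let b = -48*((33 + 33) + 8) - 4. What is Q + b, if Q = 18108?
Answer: 14552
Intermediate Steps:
b = -3556 (b = -48*(66 + 8) - 4 = -48*74 - 4 = -3552 - 4 = -3556)
Q + b = 18108 - 3556 = 14552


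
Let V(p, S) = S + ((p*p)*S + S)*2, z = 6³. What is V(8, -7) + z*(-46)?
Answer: -10853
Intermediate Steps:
z = 216
V(p, S) = 3*S + 2*S*p² (V(p, S) = S + (p²*S + S)*2 = S + (S*p² + S)*2 = S + (S + S*p²)*2 = S + (2*S + 2*S*p²) = 3*S + 2*S*p²)
V(8, -7) + z*(-46) = -7*(3 + 2*8²) + 216*(-46) = -7*(3 + 2*64) - 9936 = -7*(3 + 128) - 9936 = -7*131 - 9936 = -917 - 9936 = -10853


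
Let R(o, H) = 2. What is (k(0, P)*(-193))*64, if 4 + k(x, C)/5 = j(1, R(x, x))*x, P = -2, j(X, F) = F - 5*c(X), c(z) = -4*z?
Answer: 247040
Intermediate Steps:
j(X, F) = F + 20*X (j(X, F) = F - (-20)*X = F + 20*X)
k(x, C) = -20 + 110*x (k(x, C) = -20 + 5*((2 + 20*1)*x) = -20 + 5*((2 + 20)*x) = -20 + 5*(22*x) = -20 + 110*x)
(k(0, P)*(-193))*64 = ((-20 + 110*0)*(-193))*64 = ((-20 + 0)*(-193))*64 = -20*(-193)*64 = 3860*64 = 247040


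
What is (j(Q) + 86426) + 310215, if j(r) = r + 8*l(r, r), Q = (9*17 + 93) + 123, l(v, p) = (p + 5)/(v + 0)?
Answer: 146499682/369 ≈ 3.9702e+5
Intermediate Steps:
l(v, p) = (5 + p)/v
Q = 369 (Q = (153 + 93) + 123 = 246 + 123 = 369)
j(r) = r + 8*(5 + r)/r (j(r) = r + 8*((5 + r)/r) = r + 8*(5 + r)/r)
(j(Q) + 86426) + 310215 = ((8 + 369 + 40/369) + 86426) + 310215 = (139153/369 + 86426) + 310215 = 32030347/369 + 310215 = 146499682/369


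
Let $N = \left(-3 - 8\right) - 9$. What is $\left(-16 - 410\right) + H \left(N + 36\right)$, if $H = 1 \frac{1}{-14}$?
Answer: $- \frac{2990}{7} \approx -427.14$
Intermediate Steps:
$H = - \frac{1}{14}$ ($H = 1 \left(- \frac{1}{14}\right) = - \frac{1}{14} \approx -0.071429$)
$N = -20$ ($N = -11 - 9 = -20$)
$\left(-16 - 410\right) + H \left(N + 36\right) = \left(-16 - 410\right) - \frac{-20 + 36}{14} = \left(-16 - 410\right) - \frac{8}{7} = -426 - \frac{8}{7} = - \frac{2990}{7}$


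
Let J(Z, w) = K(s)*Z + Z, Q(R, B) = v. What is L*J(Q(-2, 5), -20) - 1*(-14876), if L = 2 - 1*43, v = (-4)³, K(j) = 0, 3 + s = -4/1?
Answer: 17500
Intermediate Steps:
s = -7 (s = -3 - 4/1 = -3 - 4*1 = -3 - 4 = -7)
v = -64
Q(R, B) = -64
L = -41 (L = 2 - 43 = -41)
J(Z, w) = Z (J(Z, w) = 0*Z + Z = 0 + Z = Z)
L*J(Q(-2, 5), -20) - 1*(-14876) = -41*(-64) - 1*(-14876) = 2624 + 14876 = 17500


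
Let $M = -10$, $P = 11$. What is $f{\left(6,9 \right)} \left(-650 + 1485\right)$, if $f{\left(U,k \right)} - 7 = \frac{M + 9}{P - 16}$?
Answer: $6012$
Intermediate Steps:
$f{\left(U,k \right)} = \frac{36}{5}$ ($f{\left(U,k \right)} = 7 + \frac{-10 + 9}{11 - 16} = 7 - \frac{1}{-5} = 7 - - \frac{1}{5} = 7 + \frac{1}{5} = \frac{36}{5}$)
$f{\left(6,9 \right)} \left(-650 + 1485\right) = \frac{36 \left(-650 + 1485\right)}{5} = \frac{36}{5} \cdot 835 = 6012$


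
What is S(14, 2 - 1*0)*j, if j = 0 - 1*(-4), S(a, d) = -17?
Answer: -68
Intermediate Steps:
j = 4 (j = 0 + 4 = 4)
S(14, 2 - 1*0)*j = -17*4 = -68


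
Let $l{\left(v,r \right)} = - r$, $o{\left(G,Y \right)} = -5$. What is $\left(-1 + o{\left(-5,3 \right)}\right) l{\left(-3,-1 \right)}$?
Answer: $-6$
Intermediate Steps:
$\left(-1 + o{\left(-5,3 \right)}\right) l{\left(-3,-1 \right)} = \left(-1 - 5\right) \left(\left(-1\right) \left(-1\right)\right) = \left(-6\right) 1 = -6$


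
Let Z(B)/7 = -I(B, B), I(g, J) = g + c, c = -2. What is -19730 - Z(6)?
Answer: -19702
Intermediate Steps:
I(g, J) = -2 + g (I(g, J) = g - 2 = -2 + g)
Z(B) = 14 - 7*B (Z(B) = 7*(-(-2 + B)) = 7*(2 - B) = 14 - 7*B)
-19730 - Z(6) = -19730 - (14 - 7*6) = -19730 - (14 - 42) = -19730 - 1*(-28) = -19730 + 28 = -19702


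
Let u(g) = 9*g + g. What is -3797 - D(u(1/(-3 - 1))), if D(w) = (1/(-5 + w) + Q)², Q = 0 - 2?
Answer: -855349/225 ≈ -3801.6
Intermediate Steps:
Q = -2
u(g) = 10*g
D(w) = (-2 + 1/(-5 + w))² (D(w) = (1/(-5 + w) - 2)² = (-2 + 1/(-5 + w))²)
-3797 - D(u(1/(-3 - 1))) = -3797 - (-11 + 2*(10/(-3 - 1)))²/(-5 + 10/(-3 - 1))² = -3797 - (-11 + 2*(10/(-4)))²/(-5 + 10/(-4))² = -3797 - (-11 + 2*(10*(-¼)))²/(-5 + 10*(-¼))² = -3797 - (-11 + 2*(-5/2))²/(-5 - 5/2)² = -3797 - (-11 - 5)²/(-15/2)² = -3797 - (-16)²*4/225 = -3797 - 256*4/225 = -3797 - 1*1024/225 = -3797 - 1024/225 = -855349/225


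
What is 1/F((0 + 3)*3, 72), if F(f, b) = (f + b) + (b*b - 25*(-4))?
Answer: 1/5365 ≈ 0.00018639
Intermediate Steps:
F(f, b) = 100 + b + f + b² (F(f, b) = (b + f) + (b² + 100) = (b + f) + (100 + b²) = 100 + b + f + b²)
1/F((0 + 3)*3, 72) = 1/(100 + 72 + (0 + 3)*3 + 72²) = 1/(100 + 72 + 3*3 + 5184) = 1/(100 + 72 + 9 + 5184) = 1/5365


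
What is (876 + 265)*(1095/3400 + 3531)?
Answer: 2739882159/680 ≈ 4.0292e+6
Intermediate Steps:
(876 + 265)*(1095/3400 + 3531) = 1141*(1095*(1/3400) + 3531) = 1141*(219/680 + 3531) = 1141*(2401299/680) = 2739882159/680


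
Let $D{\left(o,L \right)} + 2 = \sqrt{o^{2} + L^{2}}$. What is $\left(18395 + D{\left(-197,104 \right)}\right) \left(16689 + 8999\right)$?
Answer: $472479384 + 128440 \sqrt{1985} \approx 4.782 \cdot 10^{8}$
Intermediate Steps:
$D{\left(o,L \right)} = -2 + \sqrt{L^{2} + o^{2}}$ ($D{\left(o,L \right)} = -2 + \sqrt{o^{2} + L^{2}} = -2 + \sqrt{L^{2} + o^{2}}$)
$\left(18395 + D{\left(-197,104 \right)}\right) \left(16689 + 8999\right) = \left(18395 - \left(2 - \sqrt{104^{2} + \left(-197\right)^{2}}\right)\right) \left(16689 + 8999\right) = \left(18395 - \left(2 - \sqrt{10816 + 38809}\right)\right) 25688 = \left(18395 - \left(2 - \sqrt{49625}\right)\right) 25688 = \left(18395 - \left(2 - 5 \sqrt{1985}\right)\right) 25688 = \left(18393 + 5 \sqrt{1985}\right) 25688 = 472479384 + 128440 \sqrt{1985}$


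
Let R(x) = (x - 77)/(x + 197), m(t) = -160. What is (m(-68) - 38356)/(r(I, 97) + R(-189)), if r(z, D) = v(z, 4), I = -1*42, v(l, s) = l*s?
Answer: 154064/805 ≈ 191.38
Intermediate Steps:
R(x) = (-77 + x)/(197 + x)
I = -42
r(z, D) = 4*z (r(z, D) = z*4 = 4*z)
(m(-68) - 38356)/(r(I, 97) + R(-189)) = (-160 - 38356)/(4*(-42) + (-77 - 189)/(197 - 189)) = -38516/(-168 - 266/8) = -38516/(-168 + (⅛)*(-266)) = -38516/(-168 - 133/4) = -38516/(-805/4) = -38516*(-4/805) = 154064/805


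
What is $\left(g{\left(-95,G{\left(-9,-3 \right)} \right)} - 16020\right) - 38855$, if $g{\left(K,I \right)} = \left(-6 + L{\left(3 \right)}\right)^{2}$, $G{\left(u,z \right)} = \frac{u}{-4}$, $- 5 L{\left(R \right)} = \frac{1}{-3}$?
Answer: $- \frac{12338954}{225} \approx -54840.0$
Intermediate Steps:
$L{\left(R \right)} = \frac{1}{15}$ ($L{\left(R \right)} = - \frac{1}{5 \left(-3\right)} = \left(- \frac{1}{5}\right) \left(- \frac{1}{3}\right) = \frac{1}{15}$)
$G{\left(u,z \right)} = - \frac{u}{4}$ ($G{\left(u,z \right)} = u \left(- \frac{1}{4}\right) = - \frac{u}{4}$)
$g{\left(K,I \right)} = \frac{7921}{225}$ ($g{\left(K,I \right)} = \left(-6 + \frac{1}{15}\right)^{2} = \left(- \frac{89}{15}\right)^{2} = \frac{7921}{225}$)
$\left(g{\left(-95,G{\left(-9,-3 \right)} \right)} - 16020\right) - 38855 = \left(\frac{7921}{225} - 16020\right) - 38855 = - \frac{3596579}{225} - 38855 = - \frac{12338954}{225}$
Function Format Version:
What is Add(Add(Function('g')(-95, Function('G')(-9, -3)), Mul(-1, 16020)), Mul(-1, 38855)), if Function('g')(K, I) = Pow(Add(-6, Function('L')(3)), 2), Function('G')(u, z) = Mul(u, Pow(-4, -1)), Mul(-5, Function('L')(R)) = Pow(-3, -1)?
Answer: Rational(-12338954, 225) ≈ -54840.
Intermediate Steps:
Function('L')(R) = Rational(1, 15) (Function('L')(R) = Mul(Rational(-1, 5), Pow(-3, -1)) = Mul(Rational(-1, 5), Rational(-1, 3)) = Rational(1, 15))
Function('G')(u, z) = Mul(Rational(-1, 4), u) (Function('G')(u, z) = Mul(u, Rational(-1, 4)) = Mul(Rational(-1, 4), u))
Function('g')(K, I) = Rational(7921, 225) (Function('g')(K, I) = Pow(Add(-6, Rational(1, 15)), 2) = Pow(Rational(-89, 15), 2) = Rational(7921, 225))
Add(Add(Function('g')(-95, Function('G')(-9, -3)), Mul(-1, 16020)), Mul(-1, 38855)) = Add(Add(Rational(7921, 225), Mul(-1, 16020)), Mul(-1, 38855)) = Add(Add(Rational(7921, 225), -16020), -38855) = Add(Rational(-3596579, 225), -38855) = Rational(-12338954, 225)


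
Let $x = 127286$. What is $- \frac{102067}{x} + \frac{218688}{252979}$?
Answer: $\frac{2015113175}{32200684994} \approx 0.06258$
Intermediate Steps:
$- \frac{102067}{x} + \frac{218688}{252979} = - \frac{102067}{127286} + \frac{218688}{252979} = \frac{2015113175}{32200684994}$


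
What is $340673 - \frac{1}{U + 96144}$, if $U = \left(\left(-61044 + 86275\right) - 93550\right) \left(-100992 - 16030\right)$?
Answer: $\frac{2723654117695025}{7994922162} \approx 3.4067 \cdot 10^{5}$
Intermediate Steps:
$U = 7994826018$ ($U = \left(25231 - 93550\right) \left(-117022\right) = \left(-68319\right) \left(-117022\right) = 7994826018$)
$340673 - \frac{1}{U + 96144} = 340673 - \frac{1}{7994826018 + 96144} = 340673 - \frac{1}{7994922162} = \frac{2723654117695025}{7994922162}$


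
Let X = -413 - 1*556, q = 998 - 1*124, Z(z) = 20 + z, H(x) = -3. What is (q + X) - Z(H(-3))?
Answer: -112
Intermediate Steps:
q = 874 (q = 998 - 124 = 874)
X = -969 (X = -413 - 556 = -969)
(q + X) - Z(H(-3)) = (874 - 969) - (20 - 3) = -95 - 1*17 = -95 - 17 = -112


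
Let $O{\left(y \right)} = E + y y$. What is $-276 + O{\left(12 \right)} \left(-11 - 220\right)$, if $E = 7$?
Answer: $-35157$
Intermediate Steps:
$O{\left(y \right)} = 7 + y^{2}$ ($O{\left(y \right)} = 7 + y y = 7 + y^{2}$)
$-276 + O{\left(12 \right)} \left(-11 - 220\right) = -276 + \left(7 + 12^{2}\right) \left(-11 - 220\right) = -276 + \left(7 + 144\right) \left(-231\right) = -276 + 151 \left(-231\right) = -276 - 34881 = -35157$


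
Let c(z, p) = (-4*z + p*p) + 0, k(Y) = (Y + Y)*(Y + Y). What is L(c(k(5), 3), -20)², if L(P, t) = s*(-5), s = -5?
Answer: 625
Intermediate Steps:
k(Y) = 4*Y² (k(Y) = (2*Y)*(2*Y) = 4*Y²)
c(z, p) = p² - 4*z (c(z, p) = (-4*z + p²) + 0 = (p² - 4*z) + 0 = p² - 4*z)
L(P, t) = 25 (L(P, t) = -5*(-5) = 25)
L(c(k(5), 3), -20)² = 25² = 625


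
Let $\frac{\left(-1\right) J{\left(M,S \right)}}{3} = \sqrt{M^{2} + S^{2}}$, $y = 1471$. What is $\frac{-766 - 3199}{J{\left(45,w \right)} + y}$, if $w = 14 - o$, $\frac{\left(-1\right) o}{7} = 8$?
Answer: $- \frac{5832515}{2101516} - \frac{59475 \sqrt{277}}{2101516} \approx -3.2464$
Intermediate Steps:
$o = -56$ ($o = \left(-7\right) 8 = -56$)
$w = 70$ ($w = 14 - -56 = 14 + 56 = 70$)
$J{\left(M,S \right)} = - 3 \sqrt{M^{2} + S^{2}}$
$\frac{-766 - 3199}{J{\left(45,w \right)} + y} = \frac{-766 - 3199}{- 3 \sqrt{45^{2} + 70^{2}} + 1471} = - \frac{3965}{- 3 \sqrt{2025 + 4900} + 1471} = - \frac{3965}{- 3 \sqrt{6925} + 1471} = - \frac{3965}{- 3 \cdot 5 \sqrt{277} + 1471} = - \frac{3965}{- 15 \sqrt{277} + 1471} = - \frac{3965}{1471 - 15 \sqrt{277}}$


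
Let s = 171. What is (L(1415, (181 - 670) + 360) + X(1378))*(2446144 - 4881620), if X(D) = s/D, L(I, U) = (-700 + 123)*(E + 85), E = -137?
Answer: -50348209325054/689 ≈ -7.3074e+10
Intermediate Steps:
L(I, U) = 30004 (L(I, U) = (-700 + 123)*(-137 + 85) = -577*(-52) = 30004)
X(D) = 171/D
(L(1415, (181 - 670) + 360) + X(1378))*(2446144 - 4881620) = (30004 + 171/1378)*(2446144 - 4881620) = (30004 + 171*(1/1378))*(-2435476) = (30004 + 171/1378)*(-2435476) = (41345683/1378)*(-2435476) = -50348209325054/689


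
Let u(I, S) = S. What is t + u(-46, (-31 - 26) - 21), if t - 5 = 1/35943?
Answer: -2623838/35943 ≈ -73.000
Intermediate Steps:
t = 179716/35943 (t = 5 + 1/35943 = 179716/35943 ≈ 5.0000)
t + u(-46, (-31 - 26) - 21) = 179716/35943 + ((-31 - 26) - 21) = 179716/35943 + (-57 - 21) = 179716/35943 - 78 = -2623838/35943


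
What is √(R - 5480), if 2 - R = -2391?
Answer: 21*I*√7 ≈ 55.561*I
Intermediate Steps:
R = 2393 (R = 2 - 1*(-2391) = 2 + 2391 = 2393)
√(R - 5480) = √(2393 - 5480) = √(-3087) = 21*I*√7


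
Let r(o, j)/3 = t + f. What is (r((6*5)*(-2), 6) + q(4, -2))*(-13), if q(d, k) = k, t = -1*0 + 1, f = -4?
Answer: 143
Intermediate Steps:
t = 1 (t = 0 + 1 = 1)
r(o, j) = -9 (r(o, j) = 3*(1 - 4) = 3*(-3) = -9)
(r((6*5)*(-2), 6) + q(4, -2))*(-13) = (-9 - 2)*(-13) = -11*(-13) = 143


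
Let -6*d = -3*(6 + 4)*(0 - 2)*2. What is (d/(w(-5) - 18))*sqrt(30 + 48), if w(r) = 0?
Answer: 10*sqrt(78)/9 ≈ 9.8131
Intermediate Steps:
d = -20 (d = -(-3*(6 + 4)*(0 - 2))*2/6 = -(-30*(-2))*2/6 = -(-3*(-20))*2/6 = -10*2 = -1/6*120 = -20)
(d/(w(-5) - 18))*sqrt(30 + 48) = (-20/(0 - 18))*sqrt(30 + 48) = (-20/(-18))*sqrt(78) = (-20*(-1/18))*sqrt(78) = 10*sqrt(78)/9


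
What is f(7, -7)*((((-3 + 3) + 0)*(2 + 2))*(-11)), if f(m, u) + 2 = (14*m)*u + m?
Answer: 0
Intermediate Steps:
f(m, u) = -2 + m + 14*m*u (f(m, u) = -2 + ((14*m)*u + m) = -2 + (14*m*u + m) = -2 + (m + 14*m*u) = -2 + m + 14*m*u)
f(7, -7)*((((-3 + 3) + 0)*(2 + 2))*(-11)) = (-2 + 7 + 14*7*(-7))*((((-3 + 3) + 0)*(2 + 2))*(-11)) = (-2 + 7 - 686)*(((0 + 0)*4)*(-11)) = -681*0*4*(-11) = -0*(-11) = -681*0 = 0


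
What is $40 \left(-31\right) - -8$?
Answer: $-1232$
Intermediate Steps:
$40 \left(-31\right) - -8 = -1240 + 8 = -1232$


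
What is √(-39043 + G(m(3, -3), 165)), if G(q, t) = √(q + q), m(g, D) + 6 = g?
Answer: √(-39043 + I*√6) ≈ 0.0062 + 197.59*I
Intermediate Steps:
m(g, D) = -6 + g
G(q, t) = √2*√q (G(q, t) = √(2*q) = √2*√q)
√(-39043 + G(m(3, -3), 165)) = √(-39043 + √2*√(-6 + 3)) = √(-39043 + √2*√(-3)) = √(-39043 + √2*(I*√3)) = √(-39043 + I*√6)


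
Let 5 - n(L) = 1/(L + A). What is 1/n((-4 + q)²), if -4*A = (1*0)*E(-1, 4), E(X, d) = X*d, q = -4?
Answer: 64/319 ≈ 0.20063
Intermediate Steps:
A = 0 (A = -1*0*(-1*4)/4 = -0*(-4) = -¼*0 = 0)
n(L) = 5 - 1/L (n(L) = 5 - 1/(L + 0) = 5 - 1/L)
1/n((-4 + q)²) = 1/(5 - 1/((-4 - 4)²)) = 1/(5 - 1/((-8)²)) = 1/(5 - 1/64) = 1/(319/64) = 64/319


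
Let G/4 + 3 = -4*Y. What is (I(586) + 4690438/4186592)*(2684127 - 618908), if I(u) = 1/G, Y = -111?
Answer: 2137016138208757/923143536 ≈ 2.3149e+6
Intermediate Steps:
G = 1764 (G = -12 + 4*(-4*(-111)) = -12 + 4*444 = -12 + 1776 = 1764)
I(u) = 1/1764
(I(586) + 4690438/4186592)*(2684127 - 618908) = (1/1764 + 4690438/4186592)*(2684127 - 618908) = (1/1764 + 4690438*(1/4186592))*2065219 = (1/1764 + 2345219/2093296)*2065219 = (1034764903/923143536)*2065219 = 2137016138208757/923143536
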